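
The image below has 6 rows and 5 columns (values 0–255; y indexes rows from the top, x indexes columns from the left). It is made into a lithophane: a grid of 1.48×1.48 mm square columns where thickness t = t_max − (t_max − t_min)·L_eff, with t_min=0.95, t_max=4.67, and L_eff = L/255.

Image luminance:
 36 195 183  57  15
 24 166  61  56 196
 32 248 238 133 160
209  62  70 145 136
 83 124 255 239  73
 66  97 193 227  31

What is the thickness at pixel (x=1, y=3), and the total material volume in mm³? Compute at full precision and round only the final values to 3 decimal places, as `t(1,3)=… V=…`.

t(1,3)=3.766 V=185.130

span = t_max - t_min = 4.67 - 0.95 = 3.720
L(1,3) = 62, L_eff = 62/255 = 0.243137
t(1,3) = 4.67 - 3.720·0.243137 = 3.766
Σt over all 6·5 pixels = 71841/850 ≈ 84.5188235
V = pitch²·Σt = 1.48²·71841/850 = 185.130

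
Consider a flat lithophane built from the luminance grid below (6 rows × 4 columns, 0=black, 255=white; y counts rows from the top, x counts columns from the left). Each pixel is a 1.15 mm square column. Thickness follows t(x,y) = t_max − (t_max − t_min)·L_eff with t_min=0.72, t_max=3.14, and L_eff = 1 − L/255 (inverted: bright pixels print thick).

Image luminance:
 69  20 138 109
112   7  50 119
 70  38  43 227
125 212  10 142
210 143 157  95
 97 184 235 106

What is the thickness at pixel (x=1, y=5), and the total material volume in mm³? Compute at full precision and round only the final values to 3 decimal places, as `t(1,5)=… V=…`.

t(1,5)=2.466 V=56.966

span = t_max - t_min = 3.14 - 0.72 = 2.420
L(1,5) = 184, L_eff = 1 - 184/255 = 0.278431 (inverted)
t(1,5) = 3.14 - 2.420·0.278431 = 2.466
Σt over all 6·4 pixels = 91533/2125 ≈ 43.0743529
V = pitch²·Σt = 1.15²·91533/2125 = 56.966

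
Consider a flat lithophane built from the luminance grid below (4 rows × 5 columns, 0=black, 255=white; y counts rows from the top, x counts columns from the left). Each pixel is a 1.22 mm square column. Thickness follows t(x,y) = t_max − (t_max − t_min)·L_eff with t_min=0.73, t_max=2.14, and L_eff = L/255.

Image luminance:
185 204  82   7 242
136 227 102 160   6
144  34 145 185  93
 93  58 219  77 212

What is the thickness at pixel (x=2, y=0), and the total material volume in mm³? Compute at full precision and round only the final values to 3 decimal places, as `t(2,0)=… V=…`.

span = t_max - t_min = 2.14 - 0.73 = 1.410
L(2,0) = 82, L_eff = 82/255 = 0.321569
t(2,0) = 2.14 - 1.410·0.321569 = 1.687
Σt over all 4·5 pixels = 241083/8500 ≈ 28.3627059
V = pitch²·Σt = 1.22²·241083/8500 = 42.215

t(2,0)=1.687 V=42.215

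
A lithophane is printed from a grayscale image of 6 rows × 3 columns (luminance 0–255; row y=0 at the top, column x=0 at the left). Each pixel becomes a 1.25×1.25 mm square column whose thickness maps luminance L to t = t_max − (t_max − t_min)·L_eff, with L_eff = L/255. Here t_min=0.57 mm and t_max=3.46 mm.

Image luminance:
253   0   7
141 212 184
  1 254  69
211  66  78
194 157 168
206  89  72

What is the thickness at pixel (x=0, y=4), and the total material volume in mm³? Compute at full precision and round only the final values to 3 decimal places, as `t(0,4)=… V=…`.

t(0,4)=1.261 V=55.485

span = t_max - t_min = 3.46 - 0.57 = 2.890
L(0,4) = 194, L_eff = 194/255 = 0.760784
t(0,4) = 3.46 - 2.890·0.760784 = 1.261
Σt over all 6·3 pixels = 26633/750 ≈ 35.5106667
V = pitch²·Σt = 1.25²·26633/750 = 55.485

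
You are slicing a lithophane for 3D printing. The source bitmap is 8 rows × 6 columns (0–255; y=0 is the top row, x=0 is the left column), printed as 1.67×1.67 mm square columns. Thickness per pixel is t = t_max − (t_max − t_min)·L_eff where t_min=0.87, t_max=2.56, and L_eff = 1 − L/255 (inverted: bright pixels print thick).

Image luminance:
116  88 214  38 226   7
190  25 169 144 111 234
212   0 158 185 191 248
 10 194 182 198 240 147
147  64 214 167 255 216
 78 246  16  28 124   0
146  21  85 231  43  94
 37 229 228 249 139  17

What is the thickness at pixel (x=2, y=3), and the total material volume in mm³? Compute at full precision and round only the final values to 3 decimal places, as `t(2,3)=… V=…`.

t(2,3)=2.076 V=238.473

span = t_max - t_min = 2.56 - 0.87 = 1.690
L(2,3) = 182, L_eff = 1 - 182/255 = 0.286275 (inverted)
t(2,3) = 2.56 - 1.690·0.286275 = 2.076
Σt over all 8·6 pixels = 2180449/25500 ≈ 85.5078039
V = pitch²·Σt = 1.67²·2180449/25500 = 238.473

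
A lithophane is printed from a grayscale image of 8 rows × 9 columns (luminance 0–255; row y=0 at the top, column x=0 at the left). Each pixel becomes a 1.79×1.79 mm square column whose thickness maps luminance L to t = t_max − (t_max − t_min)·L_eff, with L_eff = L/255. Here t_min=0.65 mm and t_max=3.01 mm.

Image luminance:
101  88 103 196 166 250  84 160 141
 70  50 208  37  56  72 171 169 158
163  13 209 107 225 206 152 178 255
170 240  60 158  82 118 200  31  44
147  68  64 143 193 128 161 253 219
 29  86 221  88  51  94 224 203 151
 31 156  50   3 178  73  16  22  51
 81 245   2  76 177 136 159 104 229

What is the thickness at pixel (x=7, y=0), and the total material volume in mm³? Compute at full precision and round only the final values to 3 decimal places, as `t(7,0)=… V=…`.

span = t_max - t_min = 3.01 - 0.65 = 2.360
L(7,0) = 160, L_eff = 160/255 = 0.627451
t(7,0) = 3.01 - 2.360·0.627451 = 1.529
Σt over all 8·9 pixels = 838613/6375 ≈ 131.5471373
V = pitch²·Σt = 1.79²·838613/6375 = 421.490

t(7,0)=1.529 V=421.490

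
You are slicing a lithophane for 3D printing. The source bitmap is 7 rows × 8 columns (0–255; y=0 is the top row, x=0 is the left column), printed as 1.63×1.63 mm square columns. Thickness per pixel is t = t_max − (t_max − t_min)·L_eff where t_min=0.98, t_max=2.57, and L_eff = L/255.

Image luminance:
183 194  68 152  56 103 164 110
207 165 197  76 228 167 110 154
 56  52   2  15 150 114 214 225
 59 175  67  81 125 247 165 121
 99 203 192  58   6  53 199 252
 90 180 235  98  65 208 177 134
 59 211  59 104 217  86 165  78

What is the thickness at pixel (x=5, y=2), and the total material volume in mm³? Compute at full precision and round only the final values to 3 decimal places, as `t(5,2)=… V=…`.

t(5,2)=1.859 V=259.292

span = t_max - t_min = 2.57 - 0.98 = 1.590
L(5,2) = 114, L_eff = 114/255 = 0.447059
t(5,2) = 2.57 - 1.590·0.447059 = 1.859
Σt over all 7·8 pixels = 82953/850 ≈ 97.5917647
V = pitch²·Σt = 1.63²·82953/850 = 259.292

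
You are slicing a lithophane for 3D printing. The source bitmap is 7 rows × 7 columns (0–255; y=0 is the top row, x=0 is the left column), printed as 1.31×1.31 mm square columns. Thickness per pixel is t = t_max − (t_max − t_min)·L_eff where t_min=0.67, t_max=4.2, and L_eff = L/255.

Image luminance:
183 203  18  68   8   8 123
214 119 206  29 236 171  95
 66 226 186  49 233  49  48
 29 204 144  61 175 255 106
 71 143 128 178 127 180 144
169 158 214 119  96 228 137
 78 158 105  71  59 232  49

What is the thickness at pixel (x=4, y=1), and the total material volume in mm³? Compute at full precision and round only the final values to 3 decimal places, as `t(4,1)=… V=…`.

span = t_max - t_min = 4.2 - 0.67 = 3.530
L(4,1) = 236, L_eff = 236/255 = 0.925490
t(4,1) = 4.2 - 3.530·0.925490 = 0.933
Σt over all 7·7 pixels = 751058/6375 ≈ 117.8130196
V = pitch²·Σt = 1.31²·751058/6375 = 202.179

t(4,1)=0.933 V=202.179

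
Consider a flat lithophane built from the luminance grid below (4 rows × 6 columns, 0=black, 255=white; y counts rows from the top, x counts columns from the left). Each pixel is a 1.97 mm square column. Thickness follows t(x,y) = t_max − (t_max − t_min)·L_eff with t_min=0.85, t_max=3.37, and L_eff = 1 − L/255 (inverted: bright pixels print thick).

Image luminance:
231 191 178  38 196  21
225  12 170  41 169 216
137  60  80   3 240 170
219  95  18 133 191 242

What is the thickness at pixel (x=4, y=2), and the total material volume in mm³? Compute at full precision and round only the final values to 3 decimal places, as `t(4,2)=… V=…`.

t(4,2)=3.222 V=204.813

span = t_max - t_min = 3.37 - 0.85 = 2.520
L(4,2) = 240, L_eff = 1 - 240/255 = 0.058824 (inverted)
t(4,2) = 3.37 - 2.520·0.058824 = 3.222
Σt over all 4·6 pixels = 112146/2125 ≈ 52.7745882
V = pitch²·Σt = 1.97²·112146/2125 = 204.813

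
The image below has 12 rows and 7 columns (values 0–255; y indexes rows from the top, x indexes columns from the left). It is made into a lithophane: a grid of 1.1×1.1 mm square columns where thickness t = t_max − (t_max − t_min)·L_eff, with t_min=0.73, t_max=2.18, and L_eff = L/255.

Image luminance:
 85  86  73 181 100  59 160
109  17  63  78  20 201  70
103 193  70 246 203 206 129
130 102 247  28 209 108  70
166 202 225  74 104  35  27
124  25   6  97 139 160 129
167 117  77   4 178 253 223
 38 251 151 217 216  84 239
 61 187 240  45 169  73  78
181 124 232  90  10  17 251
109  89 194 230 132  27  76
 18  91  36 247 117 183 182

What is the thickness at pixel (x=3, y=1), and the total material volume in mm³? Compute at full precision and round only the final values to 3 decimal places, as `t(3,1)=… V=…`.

t(3,1)=1.736 V=148.898

span = t_max - t_min = 2.18 - 0.73 = 1.450
L(3,1) = 78, L_eff = 78/255 = 0.305882
t(3,1) = 2.18 - 1.450·0.305882 = 1.736
Σt over all 12·7 pixels = 41839/340 ≈ 123.0558824
V = pitch²·Σt = 1.1²·41839/340 = 148.898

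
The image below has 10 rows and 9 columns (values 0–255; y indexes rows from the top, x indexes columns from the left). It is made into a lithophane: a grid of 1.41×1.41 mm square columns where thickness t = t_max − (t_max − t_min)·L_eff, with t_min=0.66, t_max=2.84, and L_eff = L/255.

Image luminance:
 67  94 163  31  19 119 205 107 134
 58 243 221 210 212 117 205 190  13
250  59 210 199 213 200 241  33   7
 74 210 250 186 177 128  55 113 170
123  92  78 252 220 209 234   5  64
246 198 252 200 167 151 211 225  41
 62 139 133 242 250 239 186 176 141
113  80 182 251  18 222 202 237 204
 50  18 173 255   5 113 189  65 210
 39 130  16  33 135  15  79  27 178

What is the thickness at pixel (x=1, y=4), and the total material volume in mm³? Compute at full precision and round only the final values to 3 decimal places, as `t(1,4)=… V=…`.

t(1,4)=2.053 V=287.920

span = t_max - t_min = 2.84 - 0.66 = 2.180
L(1,4) = 92, L_eff = 92/255 = 0.360784
t(1,4) = 2.84 - 2.180·0.360784 = 2.053
Σt over all 10·9 pixels = 923239/6375 ≈ 144.8218039
V = pitch²·Σt = 1.41²·923239/6375 = 287.920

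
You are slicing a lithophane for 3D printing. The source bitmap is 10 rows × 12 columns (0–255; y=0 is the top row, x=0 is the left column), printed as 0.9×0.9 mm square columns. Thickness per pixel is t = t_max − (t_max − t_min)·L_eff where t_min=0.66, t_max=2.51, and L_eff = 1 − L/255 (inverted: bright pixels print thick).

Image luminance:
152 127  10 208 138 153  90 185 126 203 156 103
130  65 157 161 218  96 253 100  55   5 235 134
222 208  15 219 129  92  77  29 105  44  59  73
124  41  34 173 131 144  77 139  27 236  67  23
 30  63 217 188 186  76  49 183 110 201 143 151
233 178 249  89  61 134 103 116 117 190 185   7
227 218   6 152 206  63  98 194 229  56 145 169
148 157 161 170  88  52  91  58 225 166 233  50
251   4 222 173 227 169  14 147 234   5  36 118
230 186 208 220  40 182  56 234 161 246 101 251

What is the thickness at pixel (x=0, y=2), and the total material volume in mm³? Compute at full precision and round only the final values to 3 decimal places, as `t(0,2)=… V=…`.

t(0,2)=2.271 V=158.669

span = t_max - t_min = 2.51 - 0.66 = 1.850
L(0,2) = 222, L_eff = 1 - 222/255 = 0.129412 (inverted)
t(0,2) = 2.51 - 1.850·0.129412 = 2.271
Σt over all 10·12 pixels = 249757/1275 ≈ 195.8878431
V = pitch²·Σt = 0.9²·249757/1275 = 158.669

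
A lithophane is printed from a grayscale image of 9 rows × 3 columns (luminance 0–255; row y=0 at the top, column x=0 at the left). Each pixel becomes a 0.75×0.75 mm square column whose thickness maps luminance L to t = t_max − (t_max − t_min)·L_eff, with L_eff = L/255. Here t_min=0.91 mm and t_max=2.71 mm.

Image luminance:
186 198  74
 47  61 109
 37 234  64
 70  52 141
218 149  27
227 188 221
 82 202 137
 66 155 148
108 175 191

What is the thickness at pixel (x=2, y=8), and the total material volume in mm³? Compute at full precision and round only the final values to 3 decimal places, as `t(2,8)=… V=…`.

t(2,8)=1.362 V=26.995

span = t_max - t_min = 2.71 - 0.91 = 1.800
L(2,8) = 191, L_eff = 191/255 = 0.749020
t(2,8) = 2.71 - 1.800·0.749020 = 1.362
Σt over all 9·3 pixels = 16317/340 ≈ 47.9911765
V = pitch²·Σt = 0.75²·16317/340 = 26.995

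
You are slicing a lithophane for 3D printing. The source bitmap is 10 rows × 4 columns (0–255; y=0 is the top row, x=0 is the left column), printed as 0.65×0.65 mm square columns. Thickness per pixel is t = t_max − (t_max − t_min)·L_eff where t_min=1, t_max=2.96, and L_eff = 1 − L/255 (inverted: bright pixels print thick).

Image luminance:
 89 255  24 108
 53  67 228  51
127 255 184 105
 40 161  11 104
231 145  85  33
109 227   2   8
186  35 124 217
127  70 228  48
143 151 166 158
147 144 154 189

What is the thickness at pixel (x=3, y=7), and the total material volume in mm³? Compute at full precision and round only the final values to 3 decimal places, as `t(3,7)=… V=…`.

t(3,7)=1.369 V=33.102

span = t_max - t_min = 2.96 - 1 = 1.960
L(3,7) = 48, L_eff = 1 - 48/255 = 0.811765 (inverted)
t(3,7) = 2.96 - 1.960·0.811765 = 1.369
Σt over all 10·4 pixels = 166487/2125 ≈ 78.3468235
V = pitch²·Σt = 0.65²·166487/2125 = 33.102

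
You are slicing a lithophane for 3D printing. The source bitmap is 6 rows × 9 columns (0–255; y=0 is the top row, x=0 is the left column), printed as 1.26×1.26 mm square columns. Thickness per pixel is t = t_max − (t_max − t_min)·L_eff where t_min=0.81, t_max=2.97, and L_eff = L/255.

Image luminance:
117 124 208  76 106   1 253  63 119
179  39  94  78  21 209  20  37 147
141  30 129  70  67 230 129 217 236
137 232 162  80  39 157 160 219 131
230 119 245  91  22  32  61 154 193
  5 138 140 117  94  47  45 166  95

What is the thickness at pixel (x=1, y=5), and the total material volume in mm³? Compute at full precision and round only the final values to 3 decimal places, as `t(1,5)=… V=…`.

span = t_max - t_min = 2.97 - 0.81 = 2.160
L(1,5) = 138, L_eff = 138/255 = 0.541176
t(1,5) = 2.97 - 2.160·0.541176 = 1.801
Σt over all 6·9 pixels = 449379/4250 ≈ 105.7362353
V = pitch²·Σt = 1.26²·449379/4250 = 167.867

t(1,5)=1.801 V=167.867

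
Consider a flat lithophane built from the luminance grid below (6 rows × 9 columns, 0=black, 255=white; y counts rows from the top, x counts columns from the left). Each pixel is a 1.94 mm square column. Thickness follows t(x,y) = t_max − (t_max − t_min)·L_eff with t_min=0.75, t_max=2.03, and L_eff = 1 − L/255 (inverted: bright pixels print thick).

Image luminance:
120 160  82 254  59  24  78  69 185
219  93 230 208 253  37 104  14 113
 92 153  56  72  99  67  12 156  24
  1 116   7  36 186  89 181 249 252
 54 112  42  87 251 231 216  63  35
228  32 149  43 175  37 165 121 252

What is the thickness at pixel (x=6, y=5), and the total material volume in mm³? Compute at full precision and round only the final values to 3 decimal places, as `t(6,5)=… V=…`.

span = t_max - t_min = 2.03 - 0.75 = 1.280
L(6,5) = 165, L_eff = 1 - 165/255 = 0.352941 (inverted)
t(6,5) = 2.03 - 1.280·0.352941 = 1.578
Σt over all 6·9 pixels = 54631/750 ≈ 72.8413333
V = pitch²·Σt = 1.94²·54631/750 = 274.146

t(6,5)=1.578 V=274.146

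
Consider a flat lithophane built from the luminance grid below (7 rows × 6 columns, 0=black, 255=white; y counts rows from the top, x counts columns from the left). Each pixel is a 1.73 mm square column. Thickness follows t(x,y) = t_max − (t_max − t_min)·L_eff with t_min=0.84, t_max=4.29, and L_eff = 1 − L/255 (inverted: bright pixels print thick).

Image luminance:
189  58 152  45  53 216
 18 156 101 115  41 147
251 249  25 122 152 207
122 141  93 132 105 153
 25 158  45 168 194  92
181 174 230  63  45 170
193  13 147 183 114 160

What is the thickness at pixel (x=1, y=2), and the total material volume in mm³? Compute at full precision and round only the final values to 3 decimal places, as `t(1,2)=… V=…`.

t(1,2)=4.209 V=324.166

span = t_max - t_min = 4.29 - 0.84 = 3.450
L(1,2) = 249, L_eff = 1 - 249/255 = 0.023529 (inverted)
t(1,2) = 4.29 - 3.450·0.023529 = 4.209
Σt over all 7·6 pixels = 18413/170 ≈ 108.3117647
V = pitch²·Σt = 1.73²·18413/170 = 324.166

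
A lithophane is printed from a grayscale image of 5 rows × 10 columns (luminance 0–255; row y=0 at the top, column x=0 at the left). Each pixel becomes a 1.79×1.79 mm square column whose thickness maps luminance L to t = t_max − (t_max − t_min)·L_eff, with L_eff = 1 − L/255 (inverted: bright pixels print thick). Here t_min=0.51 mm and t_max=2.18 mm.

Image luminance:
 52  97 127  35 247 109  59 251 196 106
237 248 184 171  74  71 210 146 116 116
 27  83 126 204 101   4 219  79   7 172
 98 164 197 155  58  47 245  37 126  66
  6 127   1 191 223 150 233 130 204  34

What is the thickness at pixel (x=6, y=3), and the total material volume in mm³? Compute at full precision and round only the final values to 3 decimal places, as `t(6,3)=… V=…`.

t(6,3)=2.115 V=215.287

span = t_max - t_min = 2.18 - 0.51 = 1.670
L(6,3) = 245, L_eff = 1 - 245/255 = 0.039216 (inverted)
t(6,3) = 2.18 - 1.670·0.039216 = 2.115
Σt over all 5·10 pixels = 142781/2125 ≈ 67.1910588
V = pitch²·Σt = 1.79²·142781/2125 = 215.287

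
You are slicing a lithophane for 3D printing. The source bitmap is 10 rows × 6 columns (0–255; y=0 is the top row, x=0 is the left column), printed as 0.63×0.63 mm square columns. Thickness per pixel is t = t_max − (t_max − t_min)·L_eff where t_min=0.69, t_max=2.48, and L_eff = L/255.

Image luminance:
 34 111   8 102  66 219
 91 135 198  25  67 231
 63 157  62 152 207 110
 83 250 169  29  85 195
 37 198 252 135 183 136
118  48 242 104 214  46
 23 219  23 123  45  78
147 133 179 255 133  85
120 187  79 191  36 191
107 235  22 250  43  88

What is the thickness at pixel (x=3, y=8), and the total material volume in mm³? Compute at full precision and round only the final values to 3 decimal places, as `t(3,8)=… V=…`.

span = t_max - t_min = 2.48 - 0.69 = 1.790
L(3,8) = 191, L_eff = 191/255 = 0.749020
t(3,8) = 2.48 - 1.790·0.749020 = 1.139
Σt over all 10·6 pixels = 407039/4250 ≈ 95.7738824
V = pitch²·Σt = 0.63²·407039/4250 = 38.013

t(3,8)=1.139 V=38.013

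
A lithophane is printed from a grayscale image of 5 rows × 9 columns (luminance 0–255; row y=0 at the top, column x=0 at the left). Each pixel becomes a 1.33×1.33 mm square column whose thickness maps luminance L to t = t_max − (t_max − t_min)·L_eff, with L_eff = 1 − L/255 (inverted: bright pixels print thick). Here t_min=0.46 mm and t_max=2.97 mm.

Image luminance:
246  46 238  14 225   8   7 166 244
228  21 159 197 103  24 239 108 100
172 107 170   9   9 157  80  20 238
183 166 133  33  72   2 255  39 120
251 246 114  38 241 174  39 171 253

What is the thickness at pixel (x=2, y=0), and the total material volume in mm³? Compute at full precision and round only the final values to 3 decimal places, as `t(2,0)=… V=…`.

t(2,0)=2.803 V=138.735

span = t_max - t_min = 2.97 - 0.46 = 2.510
L(2,0) = 238, L_eff = 1 - 238/255 = 0.066667 (inverted)
t(2,0) = 2.97 - 2.510·0.066667 = 2.803
Σt over all 5·9 pixels = 78.43
V = pitch²·Σt = 1.33²·78.43 = 138.735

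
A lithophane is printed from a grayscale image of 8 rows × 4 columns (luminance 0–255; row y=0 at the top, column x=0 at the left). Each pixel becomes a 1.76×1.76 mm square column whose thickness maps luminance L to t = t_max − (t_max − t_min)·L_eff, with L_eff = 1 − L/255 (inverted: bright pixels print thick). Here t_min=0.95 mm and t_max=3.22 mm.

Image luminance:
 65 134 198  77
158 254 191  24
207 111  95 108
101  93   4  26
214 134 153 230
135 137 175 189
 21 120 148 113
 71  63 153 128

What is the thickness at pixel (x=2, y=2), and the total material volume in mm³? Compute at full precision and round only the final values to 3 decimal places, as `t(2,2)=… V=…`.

span = t_max - t_min = 3.22 - 0.95 = 2.270
L(2,2) = 95, L_eff = 1 - 95/255 = 0.627451 (inverted)
t(2,2) = 3.22 - 2.270·0.627451 = 1.796
Σt over all 8·4 pixels = 169001/2550 ≈ 66.2749020
V = pitch²·Σt = 1.76²·169001/2550 = 205.293

t(2,2)=1.796 V=205.293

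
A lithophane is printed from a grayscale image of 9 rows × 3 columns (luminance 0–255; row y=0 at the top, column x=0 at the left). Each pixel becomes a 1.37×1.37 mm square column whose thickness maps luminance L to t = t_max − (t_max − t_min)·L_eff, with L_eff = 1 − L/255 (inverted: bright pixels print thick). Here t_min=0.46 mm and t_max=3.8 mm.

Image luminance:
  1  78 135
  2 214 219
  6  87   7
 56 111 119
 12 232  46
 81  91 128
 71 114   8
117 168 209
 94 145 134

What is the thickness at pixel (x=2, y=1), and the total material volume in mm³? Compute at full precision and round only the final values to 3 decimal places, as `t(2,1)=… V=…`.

span = t_max - t_min = 3.8 - 0.46 = 3.340
L(2,1) = 219, L_eff = 1 - 219/255 = 0.141176 (inverted)
t(2,1) = 3.8 - 3.340·0.141176 = 3.328
Σt over all 9·3 pixels = 809/17 ≈ 47.5882353
V = pitch²·Σt = 1.37²·809/17 = 89.318

t(2,1)=3.328 V=89.318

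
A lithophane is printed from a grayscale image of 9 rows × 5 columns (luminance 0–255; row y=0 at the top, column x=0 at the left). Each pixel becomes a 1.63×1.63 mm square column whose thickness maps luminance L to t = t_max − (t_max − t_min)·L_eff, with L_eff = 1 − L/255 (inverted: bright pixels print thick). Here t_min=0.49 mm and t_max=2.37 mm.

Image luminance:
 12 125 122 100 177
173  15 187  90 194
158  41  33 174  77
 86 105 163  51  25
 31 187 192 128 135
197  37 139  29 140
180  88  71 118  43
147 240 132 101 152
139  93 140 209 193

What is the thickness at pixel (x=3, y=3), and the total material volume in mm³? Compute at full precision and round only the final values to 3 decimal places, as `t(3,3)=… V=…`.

t(3,3)=0.866 V=163.753

span = t_max - t_min = 2.37 - 0.49 = 1.880
L(3,3) = 51, L_eff = 1 - 51/255 = 0.800000 (inverted)
t(3,3) = 2.37 - 1.880·0.800000 = 0.866
Σt over all 9·5 pixels = 1571647/25500 ≈ 61.6332157
V = pitch²·Σt = 1.63²·1571647/25500 = 163.753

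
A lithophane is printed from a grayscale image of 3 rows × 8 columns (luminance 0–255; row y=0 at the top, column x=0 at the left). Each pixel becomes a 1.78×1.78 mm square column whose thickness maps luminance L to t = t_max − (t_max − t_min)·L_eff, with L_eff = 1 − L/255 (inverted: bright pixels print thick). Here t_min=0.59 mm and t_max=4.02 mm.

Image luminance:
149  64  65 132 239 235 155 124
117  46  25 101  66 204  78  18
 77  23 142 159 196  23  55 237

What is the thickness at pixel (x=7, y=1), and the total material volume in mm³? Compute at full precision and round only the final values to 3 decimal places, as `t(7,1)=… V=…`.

t(7,1)=0.832 V=161.212

span = t_max - t_min = 4.02 - 0.59 = 3.430
L(7,1) = 18, L_eff = 1 - 18/255 = 0.929412 (inverted)
t(7,1) = 4.02 - 3.430·0.929412 = 0.832
Σt over all 3·8 pixels = 43249/850 ≈ 50.8811765
V = pitch²·Σt = 1.78²·43249/850 = 161.212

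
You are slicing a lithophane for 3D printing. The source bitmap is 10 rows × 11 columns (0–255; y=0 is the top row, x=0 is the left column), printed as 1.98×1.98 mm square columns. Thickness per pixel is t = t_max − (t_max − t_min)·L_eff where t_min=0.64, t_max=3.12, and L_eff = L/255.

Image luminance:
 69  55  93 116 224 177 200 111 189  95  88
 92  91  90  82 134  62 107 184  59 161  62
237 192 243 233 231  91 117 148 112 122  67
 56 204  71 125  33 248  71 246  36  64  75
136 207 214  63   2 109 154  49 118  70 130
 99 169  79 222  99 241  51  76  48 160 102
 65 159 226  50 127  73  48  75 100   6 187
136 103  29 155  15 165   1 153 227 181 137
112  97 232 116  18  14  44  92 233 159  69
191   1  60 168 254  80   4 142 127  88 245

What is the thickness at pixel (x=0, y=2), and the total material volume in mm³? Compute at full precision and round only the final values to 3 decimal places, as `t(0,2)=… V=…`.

span = t_max - t_min = 3.12 - 0.64 = 2.480
L(0,2) = 237, L_eff = 237/255 = 0.929412
t(0,2) = 3.12 - 2.480·0.929412 = 0.815
Σt over all 10·11 pixels = 18322/85 ≈ 215.5529412
V = pitch²·Σt = 1.98²·18322/85 = 845.054

t(0,2)=0.815 V=845.054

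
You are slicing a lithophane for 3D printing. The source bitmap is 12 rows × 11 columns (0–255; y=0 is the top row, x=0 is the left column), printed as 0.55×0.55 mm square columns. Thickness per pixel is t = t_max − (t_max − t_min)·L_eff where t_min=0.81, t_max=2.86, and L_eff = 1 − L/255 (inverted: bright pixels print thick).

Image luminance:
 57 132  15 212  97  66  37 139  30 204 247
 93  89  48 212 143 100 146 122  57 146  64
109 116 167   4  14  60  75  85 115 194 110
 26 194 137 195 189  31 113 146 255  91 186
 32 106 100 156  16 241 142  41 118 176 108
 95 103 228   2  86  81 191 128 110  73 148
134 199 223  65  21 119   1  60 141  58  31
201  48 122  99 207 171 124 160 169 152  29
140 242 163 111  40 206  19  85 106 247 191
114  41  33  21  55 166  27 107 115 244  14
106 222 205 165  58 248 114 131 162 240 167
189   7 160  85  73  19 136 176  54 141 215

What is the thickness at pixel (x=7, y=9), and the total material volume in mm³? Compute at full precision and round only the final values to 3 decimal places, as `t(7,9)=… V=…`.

span = t_max - t_min = 2.86 - 0.81 = 2.050
L(7,9) = 107, L_eff = 1 - 107/255 = 0.580392 (inverted)
t(7,9) = 2.86 - 2.050·0.580392 = 1.670
Σt over all 12·11 pixels = 237331/1020 ≈ 232.6774510
V = pitch²·Σt = 0.55²·237331/1020 = 70.385

t(7,9)=1.670 V=70.385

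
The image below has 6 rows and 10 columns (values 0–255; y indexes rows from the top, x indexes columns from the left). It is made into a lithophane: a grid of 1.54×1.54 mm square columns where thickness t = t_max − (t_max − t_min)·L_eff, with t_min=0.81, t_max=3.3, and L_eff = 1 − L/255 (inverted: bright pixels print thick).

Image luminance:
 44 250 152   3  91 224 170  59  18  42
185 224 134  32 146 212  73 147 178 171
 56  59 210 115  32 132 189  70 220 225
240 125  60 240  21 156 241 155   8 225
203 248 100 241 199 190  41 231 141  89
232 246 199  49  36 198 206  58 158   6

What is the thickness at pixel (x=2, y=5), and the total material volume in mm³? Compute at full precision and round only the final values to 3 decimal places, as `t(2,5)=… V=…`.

t(2,5)=2.753 V=309.903

span = t_max - t_min = 3.3 - 0.81 = 2.490
L(2,5) = 199, L_eff = 1 - 199/255 = 0.219608 (inverted)
t(2,5) = 3.3 - 2.490·0.219608 = 2.753
Σt over all 6·10 pixels = 222143/1700 ≈ 130.6723529
V = pitch²·Σt = 1.54²·222143/1700 = 309.903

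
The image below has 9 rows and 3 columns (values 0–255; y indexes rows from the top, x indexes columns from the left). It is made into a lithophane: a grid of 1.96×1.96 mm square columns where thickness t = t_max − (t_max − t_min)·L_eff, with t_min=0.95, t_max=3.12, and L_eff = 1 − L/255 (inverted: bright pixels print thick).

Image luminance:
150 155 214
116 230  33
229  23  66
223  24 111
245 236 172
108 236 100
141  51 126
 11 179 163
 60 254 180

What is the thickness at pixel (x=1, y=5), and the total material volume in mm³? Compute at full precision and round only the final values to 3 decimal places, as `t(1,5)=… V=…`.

span = t_max - t_min = 3.12 - 0.95 = 2.170
L(1,5) = 236, L_eff = 1 - 236/255 = 0.074510 (inverted)
t(1,5) = 3.12 - 2.170·0.074510 = 2.958
Σt over all 9·3 pixels = 1486487/25500 ≈ 58.2936078
V = pitch²·Σt = 1.96²·1486487/25500 = 223.941

t(1,5)=2.958 V=223.941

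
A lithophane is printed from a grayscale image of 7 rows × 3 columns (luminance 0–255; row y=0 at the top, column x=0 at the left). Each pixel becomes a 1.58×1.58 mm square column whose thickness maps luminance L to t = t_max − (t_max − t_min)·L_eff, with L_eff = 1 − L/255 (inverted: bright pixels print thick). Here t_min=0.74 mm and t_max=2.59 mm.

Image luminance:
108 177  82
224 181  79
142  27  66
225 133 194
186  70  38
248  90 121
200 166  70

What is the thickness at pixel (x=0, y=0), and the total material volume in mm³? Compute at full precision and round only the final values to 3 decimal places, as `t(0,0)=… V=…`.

span = t_max - t_min = 2.59 - 0.74 = 1.850
L(0,0) = 108, L_eff = 1 - 108/255 = 0.576471 (inverted)
t(0,0) = 2.59 - 1.850·0.576471 = 1.524
Σt over all 7·3 pixels = 183853/5100 ≈ 36.0496078
V = pitch²·Σt = 1.58²·183853/5100 = 89.994

t(0,0)=1.524 V=89.994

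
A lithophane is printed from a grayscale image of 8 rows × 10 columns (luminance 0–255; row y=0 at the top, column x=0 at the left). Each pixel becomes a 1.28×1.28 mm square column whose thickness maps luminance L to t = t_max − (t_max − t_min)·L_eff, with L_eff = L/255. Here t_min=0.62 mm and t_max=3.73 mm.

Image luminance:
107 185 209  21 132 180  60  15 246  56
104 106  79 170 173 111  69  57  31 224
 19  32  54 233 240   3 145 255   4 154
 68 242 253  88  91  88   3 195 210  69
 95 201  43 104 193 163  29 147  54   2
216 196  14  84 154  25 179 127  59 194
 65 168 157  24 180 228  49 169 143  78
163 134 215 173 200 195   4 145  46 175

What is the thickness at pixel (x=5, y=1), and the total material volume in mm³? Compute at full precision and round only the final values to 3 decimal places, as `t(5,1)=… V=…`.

t(5,1)=2.376 V=293.654

span = t_max - t_min = 3.73 - 0.62 = 3.110
L(5,1) = 111, L_eff = 111/255 = 0.435294
t(5,1) = 3.73 - 3.110·0.435294 = 2.376
Σt over all 8·10 pixels = 1523473/8500 ≈ 179.2321176
V = pitch²·Σt = 1.28²·1523473/8500 = 293.654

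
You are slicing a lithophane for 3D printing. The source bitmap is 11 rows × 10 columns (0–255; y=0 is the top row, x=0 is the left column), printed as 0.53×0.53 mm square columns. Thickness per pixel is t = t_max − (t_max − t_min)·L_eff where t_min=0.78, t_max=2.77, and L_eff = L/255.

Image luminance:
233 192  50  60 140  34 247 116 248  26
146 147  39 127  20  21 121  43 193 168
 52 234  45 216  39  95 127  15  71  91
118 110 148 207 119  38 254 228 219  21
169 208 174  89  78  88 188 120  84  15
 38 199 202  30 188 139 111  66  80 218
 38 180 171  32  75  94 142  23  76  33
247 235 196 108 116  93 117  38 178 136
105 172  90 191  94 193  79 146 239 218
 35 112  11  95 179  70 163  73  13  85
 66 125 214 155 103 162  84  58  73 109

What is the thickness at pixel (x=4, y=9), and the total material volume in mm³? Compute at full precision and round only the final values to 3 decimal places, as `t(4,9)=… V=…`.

span = t_max - t_min = 2.77 - 0.78 = 1.990
L(4,9) = 179, L_eff = 179/255 = 0.701961
t(4,9) = 2.77 - 1.990·0.701961 = 1.373
Σt over all 11·10 pixels = 1288648/6375 ≈ 202.1408627
V = pitch²·Σt = 0.53²·1288648/6375 = 56.781

t(4,9)=1.373 V=56.781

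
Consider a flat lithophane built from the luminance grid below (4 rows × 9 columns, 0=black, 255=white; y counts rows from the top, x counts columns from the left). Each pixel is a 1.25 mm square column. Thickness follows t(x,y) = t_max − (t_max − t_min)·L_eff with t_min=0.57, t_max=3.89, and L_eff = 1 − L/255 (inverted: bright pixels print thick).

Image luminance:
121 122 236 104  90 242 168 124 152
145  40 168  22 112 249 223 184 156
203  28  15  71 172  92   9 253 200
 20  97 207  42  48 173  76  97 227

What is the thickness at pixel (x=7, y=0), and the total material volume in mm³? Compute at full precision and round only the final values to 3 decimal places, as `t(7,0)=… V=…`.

t(7,0)=2.184 V=127.431

span = t_max - t_min = 3.89 - 0.57 = 3.320
L(7,0) = 124, L_eff = 1 - 124/255 = 0.513725 (inverted)
t(7,0) = 3.89 - 3.320·0.513725 = 2.184
Σt over all 4·9 pixels = 519919/6375 ≈ 81.5559216
V = pitch²·Σt = 1.25²·519919/6375 = 127.431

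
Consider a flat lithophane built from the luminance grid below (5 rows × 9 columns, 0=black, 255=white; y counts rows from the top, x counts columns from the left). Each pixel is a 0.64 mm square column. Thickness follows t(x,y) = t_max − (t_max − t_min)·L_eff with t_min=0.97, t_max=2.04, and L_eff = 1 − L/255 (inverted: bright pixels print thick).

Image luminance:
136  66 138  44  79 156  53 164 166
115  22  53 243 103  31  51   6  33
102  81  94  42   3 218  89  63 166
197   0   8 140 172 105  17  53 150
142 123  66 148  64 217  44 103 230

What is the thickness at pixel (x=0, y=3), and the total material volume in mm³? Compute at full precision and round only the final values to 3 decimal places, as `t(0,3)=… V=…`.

t(0,3)=1.797 V=25.606

span = t_max - t_min = 2.04 - 0.97 = 1.070
L(0,3) = 197, L_eff = 1 - 197/255 = 0.227451 (inverted)
t(0,3) = 2.04 - 1.070·0.227451 = 1.797
Σt over all 5·9 pixels = 1594147/25500 ≈ 62.5155686
V = pitch²·Σt = 0.64²·1594147/25500 = 25.606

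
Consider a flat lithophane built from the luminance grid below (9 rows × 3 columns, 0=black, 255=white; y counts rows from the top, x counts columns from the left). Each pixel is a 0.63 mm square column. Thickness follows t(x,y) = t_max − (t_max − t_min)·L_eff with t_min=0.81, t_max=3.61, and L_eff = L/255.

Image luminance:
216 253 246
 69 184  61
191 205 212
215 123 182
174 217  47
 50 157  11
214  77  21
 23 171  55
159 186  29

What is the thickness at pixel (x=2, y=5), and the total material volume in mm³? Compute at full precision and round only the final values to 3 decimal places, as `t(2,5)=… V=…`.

t(2,5)=3.489 V=22.352

span = t_max - t_min = 3.61 - 0.81 = 2.800
L(2,5) = 11, L_eff = 11/255 = 0.043137
t(2,5) = 3.61 - 2.800·0.043137 = 3.489
Σt over all 9·3 pixels = 287209/5100 ≈ 56.3154902
V = pitch²·Σt = 0.63²·287209/5100 = 22.352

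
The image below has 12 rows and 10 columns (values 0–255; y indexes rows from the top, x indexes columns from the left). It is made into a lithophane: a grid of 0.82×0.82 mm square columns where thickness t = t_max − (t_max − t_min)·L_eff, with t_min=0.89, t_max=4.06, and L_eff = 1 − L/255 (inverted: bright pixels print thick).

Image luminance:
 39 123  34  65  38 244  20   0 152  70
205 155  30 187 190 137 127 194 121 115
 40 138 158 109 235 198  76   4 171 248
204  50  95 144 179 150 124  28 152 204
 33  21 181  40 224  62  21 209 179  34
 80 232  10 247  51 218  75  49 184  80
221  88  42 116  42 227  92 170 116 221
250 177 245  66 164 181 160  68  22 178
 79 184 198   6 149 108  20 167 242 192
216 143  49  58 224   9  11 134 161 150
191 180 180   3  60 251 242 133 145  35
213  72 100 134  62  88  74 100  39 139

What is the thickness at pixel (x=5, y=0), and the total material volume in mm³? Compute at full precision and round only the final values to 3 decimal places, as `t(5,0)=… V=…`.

span = t_max - t_min = 4.06 - 0.89 = 3.170
L(5,0) = 244, L_eff = 1 - 244/255 = 0.043137 (inverted)
t(5,0) = 4.06 - 3.170·0.043137 = 3.923
Σt over all 12·10 pixels = 248963/850 ≈ 292.8976471
V = pitch²·Σt = 0.82²·248963/850 = 196.944

t(5,0)=3.923 V=196.944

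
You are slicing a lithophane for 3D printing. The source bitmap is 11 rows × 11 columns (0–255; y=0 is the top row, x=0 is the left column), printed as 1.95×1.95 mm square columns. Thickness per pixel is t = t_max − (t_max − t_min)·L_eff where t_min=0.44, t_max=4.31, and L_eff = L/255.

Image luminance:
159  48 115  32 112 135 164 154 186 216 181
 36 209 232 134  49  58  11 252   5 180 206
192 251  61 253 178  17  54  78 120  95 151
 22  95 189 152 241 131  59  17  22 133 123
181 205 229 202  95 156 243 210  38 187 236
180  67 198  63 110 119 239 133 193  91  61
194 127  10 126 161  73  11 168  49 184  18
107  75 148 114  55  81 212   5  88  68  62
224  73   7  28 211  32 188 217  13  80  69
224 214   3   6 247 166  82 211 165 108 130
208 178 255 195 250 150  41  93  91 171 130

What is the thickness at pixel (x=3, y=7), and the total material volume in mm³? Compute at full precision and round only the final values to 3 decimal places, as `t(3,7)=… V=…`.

span = t_max - t_min = 4.31 - 0.44 = 3.870
L(3,7) = 114, L_eff = 114/255 = 0.447059
t(3,7) = 4.31 - 3.870·0.447059 = 2.580
Σt over all 11·11 pixels = 97127/340 ≈ 285.6676471
V = pitch²·Σt = 1.95²·97127/340 = 1086.251

t(3,7)=2.580 V=1086.251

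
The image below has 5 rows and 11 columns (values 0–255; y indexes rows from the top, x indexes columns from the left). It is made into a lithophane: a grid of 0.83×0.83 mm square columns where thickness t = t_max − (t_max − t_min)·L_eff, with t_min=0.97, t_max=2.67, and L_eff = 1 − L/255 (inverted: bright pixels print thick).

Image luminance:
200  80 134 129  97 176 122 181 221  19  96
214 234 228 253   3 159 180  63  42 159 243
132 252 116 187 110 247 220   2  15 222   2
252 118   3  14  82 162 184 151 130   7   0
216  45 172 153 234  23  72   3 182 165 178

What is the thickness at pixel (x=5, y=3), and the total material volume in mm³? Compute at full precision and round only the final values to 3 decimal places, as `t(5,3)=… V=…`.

span = t_max - t_min = 2.67 - 0.97 = 1.700
L(5,3) = 162, L_eff = 1 - 162/255 = 0.364706 (inverted)
t(5,3) = 2.67 - 1.700·0.364706 = 2.050
Σt over all 5·11 pixels = 101.91
V = pitch²·Σt = 0.83²·101.91 = 70.206

t(5,3)=2.050 V=70.206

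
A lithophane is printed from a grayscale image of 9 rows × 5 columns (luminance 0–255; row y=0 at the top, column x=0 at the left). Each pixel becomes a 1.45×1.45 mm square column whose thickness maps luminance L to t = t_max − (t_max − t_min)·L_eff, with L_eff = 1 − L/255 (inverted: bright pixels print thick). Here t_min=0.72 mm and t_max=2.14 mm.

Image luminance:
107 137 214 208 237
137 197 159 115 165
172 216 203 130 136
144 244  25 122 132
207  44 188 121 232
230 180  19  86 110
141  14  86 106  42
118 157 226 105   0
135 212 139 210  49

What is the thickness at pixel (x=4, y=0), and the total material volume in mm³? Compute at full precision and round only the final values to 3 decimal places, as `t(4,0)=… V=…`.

span = t_max - t_min = 2.14 - 0.72 = 1.420
L(4,0) = 237, L_eff = 1 - 237/255 = 0.070588 (inverted)
t(4,0) = 2.14 - 1.420·0.070588 = 2.040
Σt over all 9·5 pixels = 288149/4250 ≈ 67.7997647
V = pitch²·Σt = 1.45²·288149/4250 = 142.549

t(4,0)=2.040 V=142.549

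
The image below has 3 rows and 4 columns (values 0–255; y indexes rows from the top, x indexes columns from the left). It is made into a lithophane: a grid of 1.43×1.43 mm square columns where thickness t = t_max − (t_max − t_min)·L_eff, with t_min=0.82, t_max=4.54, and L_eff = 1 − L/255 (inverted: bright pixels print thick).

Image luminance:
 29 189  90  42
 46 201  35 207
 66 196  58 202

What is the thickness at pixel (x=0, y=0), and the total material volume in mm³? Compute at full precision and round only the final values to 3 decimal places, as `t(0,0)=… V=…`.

span = t_max - t_min = 4.54 - 0.82 = 3.720
L(0,0) = 29, L_eff = 1 - 29/255 = 0.886275 (inverted)
t(0,0) = 4.54 - 3.720·0.886275 = 1.243
Σt over all 3·4 pixels = 63101/2125 ≈ 29.6945882
V = pitch²·Σt = 1.43²·63101/2125 = 60.722

t(0,0)=1.243 V=60.722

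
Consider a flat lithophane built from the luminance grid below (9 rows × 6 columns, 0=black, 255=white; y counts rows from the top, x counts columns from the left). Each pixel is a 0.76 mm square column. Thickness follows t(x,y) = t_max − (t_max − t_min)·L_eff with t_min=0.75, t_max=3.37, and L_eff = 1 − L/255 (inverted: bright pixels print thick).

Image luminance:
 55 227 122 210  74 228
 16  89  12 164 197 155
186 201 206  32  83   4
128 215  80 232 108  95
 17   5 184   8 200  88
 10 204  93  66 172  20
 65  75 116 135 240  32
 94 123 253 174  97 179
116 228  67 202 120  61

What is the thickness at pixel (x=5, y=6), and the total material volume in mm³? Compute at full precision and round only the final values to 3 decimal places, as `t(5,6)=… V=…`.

span = t_max - t_min = 3.37 - 0.75 = 2.620
L(5,6) = 32, L_eff = 1 - 32/255 = 0.874510 (inverted)
t(5,6) = 3.37 - 2.620·0.874510 = 1.079
Σt over all 9·6 pixels = 688064/6375 ≈ 107.9316078
V = pitch²·Σt = 0.76²·688064/6375 = 62.341

t(5,6)=1.079 V=62.341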